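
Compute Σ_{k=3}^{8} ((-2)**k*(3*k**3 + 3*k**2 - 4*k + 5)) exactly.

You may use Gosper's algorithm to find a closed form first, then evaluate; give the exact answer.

Σ = 323976

The ratio is 2*(-3*k**3 - 12*k**2 - 11*k - 7)/(3*k**3 + 3*k**2 - 4*k + 5).
Take A(k)=-2, B(k)=1, C(k)=k**3 + k**2 - 4*k/3 + 5/3.
Need (-2)·f(k+1) − (1)·f(k) = k**3 + k**2 - 4*k/3 + 5/3.
Bound: deg f ≤ 3.
A polynomial solution: f(k) = -(k**3 - k**2 - 2*k + 3)/3.
Certificate R = B(k−1)f/C = -(k**3 - k**2 - 2*k + 3)/(3*k**3 + 3*k**2 - 4*k + 5) gives s_k = (-2)**k*(-k**3 + k**2 + 2*k - 3).
Verify: (-2)**k*(3*k**3 + 3*k**2 - 4*k + 5) matches t_k.
Telescoping: Σ = s_(9) − s_(3) = 324096 − (120) = 323976.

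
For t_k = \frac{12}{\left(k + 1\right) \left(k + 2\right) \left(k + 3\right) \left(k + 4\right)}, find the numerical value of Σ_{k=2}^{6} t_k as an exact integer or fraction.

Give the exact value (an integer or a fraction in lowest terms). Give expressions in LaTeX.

Ratio r(k) = (k + 1)/(k + 5).
Gosper form: A/B · C(k+1)/C(k) with A=k + 1, B=k + 5, C=1.
Set up (k + 1)·f(k+1) − (k + 4)·f(k) − (1) = 0.
deg f ≤ 3 (via 1,1,0).
A polynomial solution: f(k) = k*(k**2 + 6*k + 11)/18.
Certificate R = B(k−1)f/C = k*(k + 4)*(k**2 + 6*k + 11)/18 gives s_k = 2*k*(k**2 + 6*k + 11)/(3*(k + 1)*(k + 2)*(k + 3)).
Verify: 12/(k**4 + 10*k**3 + 35*k**2 + 50*k + 24) matches t_k.
Σ_(k=2)^(6) t_k = s_(7) − s_(2) = 119/180 − (3/5) = 11/180.

Σ = 11/180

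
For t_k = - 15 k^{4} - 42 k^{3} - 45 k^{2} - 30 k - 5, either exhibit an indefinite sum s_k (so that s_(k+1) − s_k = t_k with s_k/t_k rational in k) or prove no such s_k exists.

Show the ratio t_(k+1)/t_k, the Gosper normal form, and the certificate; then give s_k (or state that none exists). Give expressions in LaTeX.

t_(k+1)/t_k = (15*k**4 + 102*k**3 + 261*k**2 + 306*k + 137)/(15*k**4 + 42*k**3 + 45*k**2 + 30*k + 5).
Take A(k)=1, B(k)=1, C(k)=k**4 + 14*k**3/5 + 3*k**2 + 2*k + 1/3.
f must satisfy (1)·f(k+1) − (1)·f(k) = k**4 + 14*k**3/5 + 3*k**2 + 2*k + 1/3.
Degrees (0,0,4) ⇒ d ≤ 5.
Match coefficients ⇒ f(k) = k*(3*k**4 + 3*k**3 - k**2 + 3*k - 3)/15.
Certificate R = B(k−1)f/C = k*(3*k**4 + 3*k**3 - k**2 + 3*k - 3)/(15*k**4 + 42*k**3 + 45*k**2 + 30*k + 5) gives s_k = k*(-3*k**4 - 3*k**3 + k**2 - 3*k + 3).
s_(k+1) − s_k = -15*k**4 - 42*k**3 - 45*k**2 - 30*k - 5 = t_k.

s_k = k \left(- 3 k^{4} - 3 k^{3} + k^{2} - 3 k + 3\right)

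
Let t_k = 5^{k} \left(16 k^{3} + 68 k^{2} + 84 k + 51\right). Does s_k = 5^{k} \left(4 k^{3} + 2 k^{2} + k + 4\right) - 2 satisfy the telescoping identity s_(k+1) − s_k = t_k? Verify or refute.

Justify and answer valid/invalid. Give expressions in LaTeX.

s_(k+1) = 5**(k + 1)*(k + 4*(k + 1)**3 + 2*(k + 1)**2 + 5) - 2
s_(k+1) − s_k = 5**k*(16*k**3 + 68*k**2 + 84*k + 51)
(s_(k+1) − s_k) − t_k = 0

Valid — Δs_k = t_k.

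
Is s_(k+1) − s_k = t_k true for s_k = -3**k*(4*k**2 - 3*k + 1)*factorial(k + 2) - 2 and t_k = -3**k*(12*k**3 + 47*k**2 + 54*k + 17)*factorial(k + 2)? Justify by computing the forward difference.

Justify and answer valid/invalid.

s_(k+1) = 3**(k + 1)*(3*k - 4*(k + 1)**2 + 2)*factorial(k + 3) - 2
s_(k+1) − s_k = -3**k*(12*k**3 + 47*k**2 + 54*k + 17)*factorial(k + 2)
(s_(k+1) − s_k) − t_k = 0

Valid — Δs_k = t_k.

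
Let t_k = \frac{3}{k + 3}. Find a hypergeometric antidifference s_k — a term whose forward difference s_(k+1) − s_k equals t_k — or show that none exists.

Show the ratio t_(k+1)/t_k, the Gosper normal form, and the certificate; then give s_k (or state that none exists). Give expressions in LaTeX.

Compute t_(k+1)/t_k: get (k + 3)/(k + 4).
So A=k + 3 and B=k + 4, with C=1.
Set up (k + 3)·f(k+1) − (k + 3)·f(k) − (1) = 0.
Bound: deg f ≤ 0.
Generic f = c0 gives residual -1; -1 = 0 cannot hold, so t_k is not Gosper-summable.

none — t_k is not Gosper-summable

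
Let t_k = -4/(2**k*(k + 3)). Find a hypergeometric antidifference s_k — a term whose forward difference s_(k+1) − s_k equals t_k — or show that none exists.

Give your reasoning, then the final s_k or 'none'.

none (Gosper's algorithm certifies no s_k)

t_(k+1)/t_k = (k + 3)/(2*(k + 4)).
Normal form (A,B,C) = (k/2 + 3/2, k + 4, 1).
Key eq: (k/2 + 3/2)·f(k+1) = (k + 3)·f(k) + (1).
Bound: deg f ≤ -1.
d = -1 < 0 ⇒ no nonzero polynomial f; not summable.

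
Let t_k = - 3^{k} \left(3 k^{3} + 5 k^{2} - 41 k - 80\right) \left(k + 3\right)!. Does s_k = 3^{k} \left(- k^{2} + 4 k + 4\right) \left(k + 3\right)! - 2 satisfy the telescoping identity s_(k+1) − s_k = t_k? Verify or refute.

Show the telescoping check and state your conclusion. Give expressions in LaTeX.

s_(k+1) = 3**(k + 1)*(4*k - (k + 1)**2 + 8)*factorial(k + 4) - 2
s_(k+1) − s_k = -3**k*(3*k**3 + 5*k**2 - 41*k - 80)*factorial(k + 3)
(s_(k+1) − s_k) − t_k = 0

Valid — Δs_k = t_k.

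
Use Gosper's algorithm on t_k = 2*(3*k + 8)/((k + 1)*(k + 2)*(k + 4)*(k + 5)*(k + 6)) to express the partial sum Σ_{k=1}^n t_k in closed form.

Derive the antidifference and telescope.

S(n) = n*(n**2 + 13*n + 52)/(30*(n**3 + 13*n**2 + 52*n + 60))

Ratio r(k) = (k + 1)*(k + 4)*(3*k + 11)/((k + 3)*(k + 7)*(3*k + 8)).
Take A(k)=k + 1, B(k)=k + 7, C(k)=k**2 + 17*k/3 + 8.
Need (k + 1)·f(k+1) − (k + 6)·f(k) = k**2 + 17*k/3 + 8.
Degrees (1,1,2) ⇒ d ≤ 5.
Solving with deg f ≤ 5: f(k) = k*(k + 2)*(k + 3)*(k**2 + 10*k + 29)/60.
So s_k = (B(k−1)f/C)·t_k = (k*(k + 2)*(k + 6)*(k**2 + 10*k + 29)/(20*(3*k + 8)))·t_k = k*(k**2 + 10*k + 29)/(10*(k**3 + 10*k**2 + 29*k + 20)).
s_(k+1) − s_k = 2*(3*k + 8)/(k**5 + 18*k**4 + 121*k**3 + 372*k**2 + 508*k + 240) = t_k.
s_(n+1) = (n**3 + 13*n**2 + 52*n + 40)/(10*(n**3 + 13*n**2 + 52*n + 60)) and s_(1) = 1/15, so S(n) = n*(n**2 + 13*n + 52)/(30*(n**3 + 13*n**2 + 52*n + 60)).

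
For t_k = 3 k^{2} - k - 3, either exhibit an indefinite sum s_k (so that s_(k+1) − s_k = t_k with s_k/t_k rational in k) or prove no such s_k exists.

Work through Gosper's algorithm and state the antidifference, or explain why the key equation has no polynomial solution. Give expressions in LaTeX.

s_k = k \left(k^{2} - 2 k - 2\right)

The ratio is (k - 3*(k + 1)**2 + 4)/(-3*k**2 + k + 3).
So A=1 and B=1, with C=k**2 - k/3 - 1.
Need (1)·f(k+1) − (1)·f(k) = k**2 - k/3 - 1.
deg f ≤ 3 (via 0,0,2).
Solving with deg f ≤ 3: f(k) = k*(k**2 - 2*k - 2)/3.
Certificate R = B(k−1)f/C = k*(k**2 - 2*k - 2)/(3*k**2 - k - 3) gives s_k = k*(k**2 - 2*k - 2).
s_(k+1) − s_k = 3*k**2 - k - 3 = t_k.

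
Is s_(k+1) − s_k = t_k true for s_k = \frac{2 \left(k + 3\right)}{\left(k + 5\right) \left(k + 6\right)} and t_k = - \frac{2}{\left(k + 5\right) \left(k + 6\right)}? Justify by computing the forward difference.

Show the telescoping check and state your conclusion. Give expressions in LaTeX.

Invalid: residual \frac{12}{k^{3} + 18 k^{2} + 107 k + 210} ≠ 0.

s_(k+1) = 2*(k + 4)/((k + 6)*(k + 7))
s_(k+1) − s_k = 2*(-k - 1)/(k**3 + 18*k**2 + 107*k + 210)
(s_(k+1) − s_k) − t_k = 12/(k**3 + 18*k**2 + 107*k + 210)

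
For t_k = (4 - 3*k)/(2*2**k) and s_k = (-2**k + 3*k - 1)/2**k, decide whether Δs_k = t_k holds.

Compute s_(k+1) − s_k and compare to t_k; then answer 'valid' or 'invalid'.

Valid — Δs_k = t_k.

s_(k+1) = (-2*2**k + 3*k + 2)/(2*2**k)
s_(k+1) − s_k = (4 - 3*k)/(2*2**k)
(s_(k+1) − s_k) − t_k = 0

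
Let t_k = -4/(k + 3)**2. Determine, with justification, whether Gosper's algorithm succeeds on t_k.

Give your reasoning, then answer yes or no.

The ratio is (k + 3)**2/(k + 4)**2.
Normal form (A,B,C) = (k**2 + 6*k + 9, k**2 + 8*k + 16, 1).
Set up (k**2 + 6*k + 9)·f(k+1) − (k**2 + 6*k + 9)·f(k) − (1) = 0.
Bound: deg f ≤ 0.
Generic f = c0 gives residual -1; -1 = 0 cannot hold, so t_k is not Gosper-summable.

No — the linear system for f has no solution.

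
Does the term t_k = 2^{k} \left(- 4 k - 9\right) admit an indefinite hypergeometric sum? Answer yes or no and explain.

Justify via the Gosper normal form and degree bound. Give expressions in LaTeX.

r(k) = 2*(4*k + 13)/(4*k + 9) after simplifying.
Gosper form: A/B · C(k+1)/C(k) with A=2, B=1, C=k + 9/4.
Need (2)·f(k+1) − (1)·f(k) = k + 9/4.
Bound: deg f ≤ 1.
Solve for f: f(k) = (4*k + 1)/4 (degree 1 ≤ 1).
Certificate R = B(k−1)f/C = (4*k + 1)/(4*k + 9) gives s_k = 2**k*(-4*k - 1).
Verify: 2**k*(-4*k - 9) matches t_k.

Yes. s_k = 2^{k} \left(- 4 k - 1\right).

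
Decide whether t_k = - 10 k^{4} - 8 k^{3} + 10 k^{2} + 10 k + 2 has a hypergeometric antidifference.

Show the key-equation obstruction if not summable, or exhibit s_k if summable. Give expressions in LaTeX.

Yes. s_k = k \left(- 2 k^{4} + 3 k^{3} + 4 k^{2} - 2 k - 1\right).

Step 1: r(k) = (5*k**4 + 24*k**3 + 37*k**2 + 17*k - 2)/(5*k**4 + 4*k**3 - 5*k**2 - 5*k - 1).
Normal form (A,B,C) = (1, 1, k**4 + 4*k**3/5 - k**2 - k - 1/5).
Key eq: (1)·f(k+1) = (1)·f(k) + (k**4 + 4*k**3/5 - k**2 - k - 1/5).
deg f ≤ 5 (via 0,0,4).
A polynomial solution: f(k) = k*(k + 1)*(2*k**3 - 5*k**2 + k + 1)/10.
Certificate R = B(k−1)f/C = k*(2*k**3 - 5*k**2 + k + 1)/(2*(5*k**3 - k**2 - 4*k - 1)) gives s_k = k*(-2*k**4 + 3*k**3 + 4*k**2 - 2*k - 1).
Δs = -10*k**4 - 8*k**3 + 10*k**2 + 10*k + 2, as required.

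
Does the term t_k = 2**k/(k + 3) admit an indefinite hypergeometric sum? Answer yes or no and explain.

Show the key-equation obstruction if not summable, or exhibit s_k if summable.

Step 1: r(k) = 2*(k + 3)/(k + 4).
So A=2*k + 6 and B=k + 4, with C=1.
Set up (2*k + 6)·f(k+1) − (k + 3)·f(k) − (1) = 0.
d = -1 from the (1,1,0) case.
d = -1 < 0 ⇒ no nonzero polynomial f; not summable.

No — negative degree bound, so no certificate f.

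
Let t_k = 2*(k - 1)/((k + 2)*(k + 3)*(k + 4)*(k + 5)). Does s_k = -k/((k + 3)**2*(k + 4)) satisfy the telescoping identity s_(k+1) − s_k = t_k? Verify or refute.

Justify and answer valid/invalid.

s_(k+1) = (-k - 1)/((k + 4)**2*(k + 5))
s_(k+1) − s_k = (k*(k + 4)*(k + 5) - (k + 1)*(k + 3)**2)/((k + 3)**2*(k + 4)**2*(k + 5))
(s_(k+1) − s_k) − t_k = 3*(-k**2 - 3*k + 2)/(k**6 + 21*k**5 + 181*k**4 + 819*k**3 + 2050*k**2 + 2688*k + 1440)

Invalid: residual 3*(-k**2 - 3*k + 2)/(k**6 + 21*k**5 + 181*k**4 + 819*k**3 + 2050*k**2 + 2688*k + 1440) ≠ 0.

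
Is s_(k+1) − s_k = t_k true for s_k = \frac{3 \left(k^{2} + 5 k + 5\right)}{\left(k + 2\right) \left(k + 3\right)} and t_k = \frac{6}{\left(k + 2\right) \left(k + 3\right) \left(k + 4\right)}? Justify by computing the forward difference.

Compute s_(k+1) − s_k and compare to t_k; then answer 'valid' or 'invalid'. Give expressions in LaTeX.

valid; difference matches t_k

s_(k+1) = 3*(5*k + (k + 1)**2 + 10)/((k + 3)*(k + 4))
s_(k+1) − s_k = 6/(k**3 + 9*k**2 + 26*k + 24)
(s_(k+1) − s_k) − t_k = 0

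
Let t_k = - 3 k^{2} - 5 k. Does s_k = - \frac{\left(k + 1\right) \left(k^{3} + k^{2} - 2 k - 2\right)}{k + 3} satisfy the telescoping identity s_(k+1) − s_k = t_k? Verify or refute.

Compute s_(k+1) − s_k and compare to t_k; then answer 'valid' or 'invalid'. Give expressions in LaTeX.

Invalid: residual \frac{2 \left(2 k^{3} + 13 k^{2} + 17 k + 2\right)}{k^{2} + 7 k + 12} ≠ 0.

s_(k+1) = (k + 2)*(2*k - (k + 1)**3 - (k + 1)**2 + 4)/(k + 4)
s_(k+1) − s_k = (-3*k**4 - 22*k**3 - 45*k**2 - 26*k + 4)/(k**2 + 7*k + 12)
(s_(k+1) − s_k) − t_k = 2*(2*k**3 + 13*k**2 + 17*k + 2)/(k**2 + 7*k + 12)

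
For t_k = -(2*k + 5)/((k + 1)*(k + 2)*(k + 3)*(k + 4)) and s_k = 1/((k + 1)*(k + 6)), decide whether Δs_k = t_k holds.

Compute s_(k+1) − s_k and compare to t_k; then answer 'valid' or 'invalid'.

Invalid: residual 3*(3*k**2 + 23*k + 38)/(k**6 + 23*k**5 + 207*k**4 + 925*k**3 + 2144*k**2 + 2412*k + 1008) ≠ 0.

s_(k+1) = 1/((k + 2)*(k + 7))
s_(k+1) − s_k = 2*(-k - 4)/(k**4 + 16*k**3 + 83*k**2 + 152*k + 84)
(s_(k+1) − s_k) − t_k = 3*(3*k**2 + 23*k + 38)/(k**6 + 23*k**5 + 207*k**4 + 925*k**3 + 2144*k**2 + 2412*k + 1008)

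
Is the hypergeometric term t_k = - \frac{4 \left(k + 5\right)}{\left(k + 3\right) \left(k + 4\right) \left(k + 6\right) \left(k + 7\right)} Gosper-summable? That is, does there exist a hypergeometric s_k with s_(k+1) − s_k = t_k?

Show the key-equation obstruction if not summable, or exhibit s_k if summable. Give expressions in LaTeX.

Yes. s_k = \frac{k \left(- k - 9\right)}{9 \left(k^{2} + 9 k + 18\right)}.

Ratio r(k) = (k + 3)*(k + 6)**2/((k + 5)**2*(k + 8)).
Normal form (A,B,C) = (k + 3, k + 8, k**2 + 10*k + 25).
Set up (k + 3)·f(k+1) − (k + 7)·f(k) − (k**2 + 10*k + 25) = 0.
d = 4 from the (1,1,2) case.
Match coefficients ⇒ f(k) = k*(k + 4)*(k + 5)*(k + 9)/36.
Then R = B(k−1)f/C = k*(k + 4)*(k + 7)*(k + 9)/(36*(k + 5)), so s_k = R(k)·t_k = k*(-k - 9)/(9*(k**2 + 9*k + 18)).
Check: Δs_k = 4*(-k - 5)/(k**4 + 20*k**3 + 145*k**2 + 450*k + 504). ✓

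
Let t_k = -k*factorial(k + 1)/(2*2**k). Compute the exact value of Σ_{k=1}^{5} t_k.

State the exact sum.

r(k) = (k + 1)*(k + 2)/(2*k) after simplifying.
Normal form (A,B,C) = (k/2 + 1, 1, k).
Need (k/2 + 1)·f(k+1) − (1)·f(k) = k.
Bound: deg f ≤ 0.
Coefficient equations give f(k) = 2.
So s_k = (B(k−1)f/C)·t_k = (2/k)·t_k = -factorial(k + 1)/2**k.
Verify: -k*factorial(k + 1)/(2*2**k) matches t_k.
Sum = s_(6) − s_(1); s_(6) = -315/4, s_(1) = -1 ⇒ -311/4.

Σ = -311/4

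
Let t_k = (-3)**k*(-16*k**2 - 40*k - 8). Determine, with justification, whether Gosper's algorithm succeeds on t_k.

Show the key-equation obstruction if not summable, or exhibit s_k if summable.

Yes. s_k = 4*(-3)**k*(k**2 + k - 1).

Compute t_(k+1)/t_k: get 3*(-2*k**2 - 9*k - 8)/(2*k**2 + 5*k + 1).
So A=-3 and B=1, with C=k**2 + 5*k/2 + 1/2.
f must satisfy (-3)·f(k+1) − (1)·f(k) = k**2 + 5*k/2 + 1/2.
deg f ≤ 2 (via 0,0,2).
Solving with deg f ≤ 2: f(k) = -(k**2 + k - 1)/4.
R(k) = B(k−1)·f(k)/C(k) = -(k**2 + k - 1)/(2*(2*k**2 + 5*k + 1)); s_k = R·t_k = 4*(-3)**k*(k**2 + k - 1).
Verify: (-3)**k*(-16*k**2 - 40*k - 8) matches t_k.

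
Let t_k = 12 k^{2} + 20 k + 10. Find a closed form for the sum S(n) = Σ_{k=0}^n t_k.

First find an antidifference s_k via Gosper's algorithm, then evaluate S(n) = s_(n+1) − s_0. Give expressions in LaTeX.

t_(k+1)/t_k = (6*k**2 + 22*k + 21)/(6*k**2 + 10*k + 5).
So A=1 and B=1, with C=k**2 + 5*k/3 + 5/6.
Set up (1)·f(k+1) − (1)·f(k) − (k**2 + 5*k/3 + 5/6) = 0.
From deg A=0, deg B=0, deg C=2: d=3.
Coefficient equations give f(k) = k*(2*k**2 + 2*k + 1)/6.
Certificate R = B(k−1)f/C = k*(2*k**2 + 2*k + 1)/(6*k**2 + 10*k + 5) gives s_k = 2*k*(2*k**2 + 2*k + 1).
Δs = 12*k**2 + 20*k + 10, as required.
Telescope: S(n) = s_(n+1) − s_(0) = 4*n**3 + 16*n**2 + 22*n + 10 − (0) = 4*n**3 + 16*n**2 + 22*n + 10.

S(n) = 4 n^{3} + 16 n^{2} + 22 n + 10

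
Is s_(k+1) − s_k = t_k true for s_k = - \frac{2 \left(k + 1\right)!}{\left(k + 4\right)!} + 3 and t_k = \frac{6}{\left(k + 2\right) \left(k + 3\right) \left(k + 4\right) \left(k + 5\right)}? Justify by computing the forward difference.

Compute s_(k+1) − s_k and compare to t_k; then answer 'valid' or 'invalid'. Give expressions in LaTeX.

Valid — Δs_k = t_k.

s_(k+1) = -2*factorial(k + 2)/factorial(k + 5) + 3
s_(k+1) − s_k = 6/((k + 2)*(k + 3)*(k + 4)*(k + 5))
(s_(k+1) − s_k) − t_k = 0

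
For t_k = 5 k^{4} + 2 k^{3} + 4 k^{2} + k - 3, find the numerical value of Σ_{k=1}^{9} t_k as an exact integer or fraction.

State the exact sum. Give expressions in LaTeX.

Ratio r(k) = (5*k**4 + 22*k**3 + 40*k**2 + 35*k + 9)/(5*k**4 + 2*k**3 + 4*k**2 + k - 3).
Normal form (A,B,C) = (1, 1, k**4 + 2*k**3/5 + 4*k**2/5 + k/5 - 3/5).
f must satisfy (1)·f(k+1) − (1)·f(k) = k**4 + 2*k**3/5 + 4*k**2/5 + k/5 - 3/5.
Bound: deg f ≤ 5.
Solving with deg f ≤ 5: f(k) = k*(k**4 - 2*k**3 + 2*k**2 - k - 3)/5.
R(k) = B(k−1)·f(k)/C(k) = k*(k**4 - 2*k**3 + 2*k**2 - k - 3)/(5*k**4 + 2*k**3 + 4*k**2 + k - 3); s_k = R·t_k = k*(k**4 - 2*k**3 + 2*k**2 - k - 3).
Check: Δs_k = 5*k**4 + 2*k**3 + 4*k**2 + k - 3. ✓
Evaluate s at k=10 and k=1: 81870 and -3; difference 81873.

Σ = 81873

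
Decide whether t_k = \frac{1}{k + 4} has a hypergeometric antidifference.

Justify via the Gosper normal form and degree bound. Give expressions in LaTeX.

Ratio r(k) = (k + 4)/(k + 5).
Take A(k)=k + 4, B(k)=k + 5, C(k)=1.
Key eq: (k + 4)·f(k+1) = (k + 4)·f(k) + (1).
deg f ≤ 0 (via 1,1,0).
f = c0 ⇒ A·f(k+1) − B(k−1)·f(k) − C = -1. The system {-1 = 0} is inconsistent; no antidifference.

No; the coefficient equations for f are inconsistent.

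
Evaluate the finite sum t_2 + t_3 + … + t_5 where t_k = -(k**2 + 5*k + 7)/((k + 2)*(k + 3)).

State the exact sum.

Σ = -33/8

Ratio r(k) = (k + 2)*(5*k + (k + 1)**2 + 12)/((k + 4)*(k**2 + 5*k + 7)).
A = k + 2, B = k + 4, C = k**2 + 5*k + 7.
Key eq: (k + 2)·f(k+1) = (k + 3)·f(k) + (k**2 + 5*k + 7).
deg f ≤ 2 (via 1,1,2).
Solving with deg f ≤ 2: f(k) = k*(2*k + 5)/2.
Get s_k = R·t_k = k*(-2*k - 5)/(2*(k + 2)) with R(k) = B(k−1)f(k)/C(k) = k*(k + 3)*(2*k + 5)/(2*(k**2 + 5*k + 7)).
Verify: (-k**2 - 5*k - 7)/(k**2 + 5*k + 6) matches t_k.
Sum = s_(6) − s_(2); s_(6) = -51/8, s_(2) = -9/4 ⇒ -33/8.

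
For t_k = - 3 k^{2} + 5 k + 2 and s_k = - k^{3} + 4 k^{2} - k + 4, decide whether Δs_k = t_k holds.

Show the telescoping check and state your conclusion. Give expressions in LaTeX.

s_(k+1) = -k**3 + k**2 + 4*k + 6
s_(k+1) − s_k = -3*k**2 + 5*k + 2
(s_(k+1) − s_k) − t_k = 0

valid; difference matches t_k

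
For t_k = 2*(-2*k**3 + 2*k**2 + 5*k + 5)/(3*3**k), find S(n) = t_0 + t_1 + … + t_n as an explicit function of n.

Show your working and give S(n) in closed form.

Step 1: r(k) = (2*k**3 + 4*k**2 - 3*k - 10)/(3*(2*k**3 - 2*k**2 - 5*k - 5)).
Factor: A=1/3; B=1; C=k**3 - k**2 - 5*k/2 - 5/2.
Need (1/3)·f(k+1) − (1)·f(k) = k**3 - k**2 - 5*k/2 - 5/2.
deg f ≤ 3 (via 0,0,3).
A polynomial solution: f(k) = -3*(2*k**3 + k**2 - k - 4)/4.
Certificate R = B(k−1)f/C = -3*(2*k**3 + k**2 - k - 4)/(2*(2*k**3 - 2*k**2 - 5*k - 5)) gives s_k = (2*k**3 + k**2 - k - 4)/3**k.
Verify: 2*(-2*k**3 + 2*k**2 + 5*k + 5)/(3*3**k) matches t_k.
Evaluate: s_(n+1) = 3**(-n - 1)*(2*n**3 + 7*n**2 + 7*n - 2); subtract s_(0) = -4 ⇒ S(n) = (12*3**n + 2*n**3 + 7*n**2 + 7*n - 2)/(3*3**n).

S(n) = (12*3**n + 2*n**3 + 7*n**2 + 7*n - 2)/(3*3**n)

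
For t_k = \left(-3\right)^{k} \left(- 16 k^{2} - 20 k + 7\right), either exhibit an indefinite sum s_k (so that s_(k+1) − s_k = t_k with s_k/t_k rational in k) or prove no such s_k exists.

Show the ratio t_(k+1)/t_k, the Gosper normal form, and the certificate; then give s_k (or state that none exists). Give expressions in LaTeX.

s_k = \left(-3\right)^{k} \left(4 k^{2} - k - 4\right)

Ratio r(k) = 3*(-16*k**2 - 52*k - 29)/(16*k**2 + 20*k - 7).
Factor: A=-3; B=1; C=k**2 + 5*k/4 - 7/16.
Set up (-3)·f(k+1) − (1)·f(k) − (k**2 + 5*k/4 - 7/16) = 0.
deg f ≤ 2 (via 0,0,2).
Match coefficients ⇒ f(k) = -(4*k**2 - k - 4)/16.
R(k) = B(k−1)·f(k)/C(k) = -(4*k**2 - k - 4)/(16*k**2 + 20*k - 7); s_k = R·t_k = (-3)**k*(4*k**2 - k - 4).
Δs = (-3)**k*(-16*k**2 - 20*k + 7), as required.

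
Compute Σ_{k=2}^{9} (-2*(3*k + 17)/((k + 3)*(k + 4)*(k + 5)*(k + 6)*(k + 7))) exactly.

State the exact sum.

Ratio r(k) = (k + 3)*(3*k + 20)/((k + 8)*(3*k + 17)).
A = k + 3, B = k + 8, C = k + 17/3.
Key eq: (k + 3)·f(k+1) = (k + 7)·f(k) + (k + 17/3).
From deg A=1, deg B=1, deg C=1: d=4.
Solve for f: f(k) = k*(k + 5)*(k**2 + 13*k + 54)/216 (degree 4 ≤ 4).
Get s_k = R·t_k = k*(-k**2 - 13*k - 54)/(36*(k**3 + 13*k**2 + 54*k + 72)) with R(k) = B(k−1)f(k)/C(k) = k*(k + 5)*(k + 7)*(k**2 + 13*k + 54)/(72*(3*k + 17)).
Verify: 2*(-3*k - 17)/(k**5 + 25*k**4 + 245*k**3 + 1175*k**2 + 2754*k + 2520) matches t_k.
Σ_(k=2)^(9) t_k = s_(10) − s_(2) = -355/13104 − (-7/360) = -167/21840.

Σ = -167/21840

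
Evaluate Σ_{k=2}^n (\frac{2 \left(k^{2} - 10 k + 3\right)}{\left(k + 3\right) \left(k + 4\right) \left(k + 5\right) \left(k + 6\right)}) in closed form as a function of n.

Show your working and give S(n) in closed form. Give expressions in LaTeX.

Ratio r(k) = -(k + 3)*(10*k - (k + 1)**2 + 7)/((k + 7)*(k**2 - 10*k + 3)).
Take A(k)=k + 3, B(k)=k + 7, C(k)=k**2 - 10*k + 3.
Key eq: (k + 3)·f(k+1) = (k + 6)·f(k) + (k**2 - 10*k + 3).
From deg A=1, deg B=1, deg C=2: d=3.
A polynomial solution: f(k) = k*(k**2 - 108*k + 227)/120.
Certificate R = B(k−1)f/C = k*(k + 6)*(k**2 - 108*k + 227)/(120*(k**2 - 10*k + 3)) gives s_k = k*(k**2 - 108*k + 227)/(60*(k + 3)*(k + 4)*(k + 5)).
Check: Δs_k = 2*(k**2 - 10*k + 3)/(k**4 + 18*k**3 + 119*k**2 + 342*k + 360). ✓
Evaluate: s_(n+1) = (n**3 - 105*n**2 + 14*n + 120)/(60*(n**3 + 15*n**2 + 74*n + 120)); subtract s_(2) = 1/420 ⇒ S(n) = (n**3 - 125*n**2 + 4*n + 120)/(70*(n**3 + 15*n**2 + 74*n + 120)).

S(n) = \frac{n^{3} - 125 n^{2} + 4 n + 120}{70 \left(n^{3} + 15 n^{2} + 74 n + 120\right)}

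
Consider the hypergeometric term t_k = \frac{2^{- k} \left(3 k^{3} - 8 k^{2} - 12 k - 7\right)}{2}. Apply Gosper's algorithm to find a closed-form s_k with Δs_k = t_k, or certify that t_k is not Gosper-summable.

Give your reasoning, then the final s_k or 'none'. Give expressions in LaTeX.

s_k = 2^{- k} \left(- 3 k^{3} - k^{2} + k + 4\right)

Step 1: r(k) = (3*k**3 + k**2 - 19*k - 24)/(2*(3*k**3 - 8*k**2 - 12*k - 7)).
Normal form (A,B,C) = (1/2, 1, k**3 - 8*k**2/3 - 4*k - 7/3).
Need (1/2)·f(k+1) − (1)·f(k) = k**3 - 8*k**2/3 - 4*k - 7/3.
deg f ≤ 3 (via 0,0,3).
Coefficient equations give f(k) = -2*(3*k**3 + k**2 - k - 4)/3.
Then R = B(k−1)f/C = -2*(3*k**3 + k**2 - k - 4)/(3*k**3 - 8*k**2 - 12*k - 7), so s_k = R(k)·t_k = (-3*k**3 - k**2 + k + 4)/2**k.
s_(k+1) − s_k = (3*k**3 - 8*k**2 - 12*k - 7)/(2*2**k) = t_k.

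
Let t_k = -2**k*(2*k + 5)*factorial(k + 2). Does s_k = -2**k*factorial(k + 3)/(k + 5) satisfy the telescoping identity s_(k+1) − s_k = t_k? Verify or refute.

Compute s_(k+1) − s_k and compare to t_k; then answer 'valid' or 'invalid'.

Invalid: residual 2**(k + 1)*(2*k**2 + 15*k + 24)*factorial(k + 2)/((k + 5)*(k + 6)) ≠ 0.

s_(k+1) = -2**(k + 1)*factorial(k + 4)/(k + 6)
s_(k+1) − s_k = -2**k*(2*k**2 + 17*k + 34)*factorial(k + 3)/((k + 5)*(k + 6))
(s_(k+1) − s_k) − t_k = 2**(k + 1)*(2*k**2 + 15*k + 24)*factorial(k + 2)/((k + 5)*(k + 6))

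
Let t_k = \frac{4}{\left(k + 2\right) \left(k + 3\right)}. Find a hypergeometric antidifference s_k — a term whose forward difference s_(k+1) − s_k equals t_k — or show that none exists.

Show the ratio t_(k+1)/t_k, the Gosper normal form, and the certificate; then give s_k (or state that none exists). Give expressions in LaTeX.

s_k = \frac{2 k}{k + 2}

t_(k+1)/t_k = (k + 2)/(k + 4).
Normal form (A,B,C) = (k + 2, k + 4, 1).
Set up (k + 2)·f(k+1) − (k + 3)·f(k) − (1) = 0.
d = 1 from the (1,1,0) case.
Coefficient equations give f(k) = k/2.
So s_k = (B(k−1)f/C)·t_k = (k*(k + 3)/2)·t_k = 2*k/(k + 2).
Check: Δs_k = 4/(k**2 + 5*k + 6). ✓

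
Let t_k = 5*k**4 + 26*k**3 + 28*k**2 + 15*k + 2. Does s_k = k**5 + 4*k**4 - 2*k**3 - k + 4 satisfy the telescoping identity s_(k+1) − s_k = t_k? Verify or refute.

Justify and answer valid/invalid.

Valid — Δs_k = t_k.

s_(k+1) = -k + (k + 1)**5 + 4*(k + 1)**4 - 2*(k + 1)**3 + 3
s_(k+1) − s_k = 5*k**4 + 26*k**3 + 28*k**2 + 15*k + 2
(s_(k+1) − s_k) − t_k = 0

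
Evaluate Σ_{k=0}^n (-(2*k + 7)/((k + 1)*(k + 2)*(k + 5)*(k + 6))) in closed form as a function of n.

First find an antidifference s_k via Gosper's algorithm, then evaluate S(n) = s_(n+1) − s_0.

Ratio r(k) = (k + 1)*(k + 5)*(2*k + 9)/((k + 3)*(k + 7)*(2*k + 7)).
A = k + 1, B = k + 7, C = k**3 + 21*k**2/2 + 73*k/2 + 42.
Solve (k + 1)·f(k+1) − (k + 6)·f(k) = k**3 + 21*k**2/2 + 73*k/2 + 42.
d = 5 from the (1,1,3) case.
Match coefficients ⇒ f(k) = k*(k + 2)*(k + 3)*(k + 4)*(k + 6)/10.
So s_k = (B(k−1)f/C)·t_k = (k*(k + 2)*(k + 6)**2/(5*(2*k + 7)))·t_k = k*(-k - 6)/(5*(k**2 + 6*k + 5)).
Δs = (-2*k - 7)/(k**4 + 14*k**3 + 65*k**2 + 112*k + 60), as required.
Telescope: S(n) = s_(n+1) − s_(0) = (-n**2 - 8*n - 7)/(5*(n**2 + 8*n + 12)) − (0) = (-n**2 - 8*n - 7)/(5*(n**2 + 8*n + 12)).

S(n) = (-n**2 - 8*n - 7)/(5*(n**2 + 8*n + 12))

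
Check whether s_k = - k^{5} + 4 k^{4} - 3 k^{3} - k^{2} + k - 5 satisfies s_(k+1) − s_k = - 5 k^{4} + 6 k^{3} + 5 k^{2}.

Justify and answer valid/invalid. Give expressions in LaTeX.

valid (s_(k+1) − s_k reduces to t_k)

s_(k+1) = -k**5 - k**4 + 3*k**3 + 4*k**2 + k - 5
s_(k+1) − s_k = k**2*(-5*k**2 + 6*k + 5)
(s_(k+1) − s_k) − t_k = 0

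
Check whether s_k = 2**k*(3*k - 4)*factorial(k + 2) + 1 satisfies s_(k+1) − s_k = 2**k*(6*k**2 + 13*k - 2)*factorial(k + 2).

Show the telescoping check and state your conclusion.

valid; difference matches t_k

s_(k+1) = 2**(k + 1)*(3*k - 1)*factorial(k + 3) + 1
s_(k+1) − s_k = 2**k*(6*k**2 + 13*k - 2)*factorial(k + 2)
(s_(k+1) − s_k) − t_k = 0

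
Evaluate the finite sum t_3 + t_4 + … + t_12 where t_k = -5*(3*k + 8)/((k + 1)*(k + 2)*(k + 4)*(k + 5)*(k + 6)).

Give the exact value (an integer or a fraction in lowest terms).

Step 1: r(k) = (k + 1)*(k + 4)*(3*k + 11)/((k + 3)*(k + 7)*(3*k + 8)).
Gosper form: A/B · C(k+1)/C(k) with A=k + 1, B=k + 7, C=k**2 + 17*k/3 + 8.
Need (k + 1)·f(k+1) − (k + 6)·f(k) = k**2 + 17*k/3 + 8.
Bound: deg f ≤ 5.
Solving with deg f ≤ 5: f(k) = k*(k + 2)*(k + 3)*(k**2 + 10*k + 29)/60.
Get s_k = R·t_k = k*(-k**2 - 10*k - 29)/(4*(k**3 + 10*k**2 + 29*k + 20)) with R(k) = B(k−1)f(k)/C(k) = k*(k + 2)*(k + 6)*(k**2 + 10*k + 29)/(20*(3*k + 8)).
s_(k+1) − s_k = 5*(-3*k - 8)/(k**5 + 18*k**4 + 121*k**3 + 372*k**2 + 508*k + 240) = t_k.
Σ_(k=3)^(12) t_k = s_(13) − s_(3) = -533/2142 − (-51/224) = -725/34272.

Σ = -725/34272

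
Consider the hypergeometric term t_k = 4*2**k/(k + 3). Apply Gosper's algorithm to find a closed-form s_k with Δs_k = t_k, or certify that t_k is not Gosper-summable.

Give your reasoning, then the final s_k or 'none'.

t_(k+1)/t_k = 2*(k + 3)/(k + 4).
Factor: A=2*k + 6; B=k + 4; C=1.
Set up (2*k + 6)·f(k+1) − (k + 3)·f(k) − (1) = 0.
Bound: deg f ≤ -1.
Negative degree bound (-1): no f exists, t_k not Gosper-summable.

not Gosper-summable; s_k does not exist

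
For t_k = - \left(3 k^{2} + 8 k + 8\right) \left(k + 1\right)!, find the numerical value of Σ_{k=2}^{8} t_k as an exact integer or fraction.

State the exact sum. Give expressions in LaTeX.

The ratio is (k + 2)*(8*k + 3*(k + 1)**2 + 16)/(3*k**2 + 8*k + 8).
Normal form (A,B,C) = (k + 2, 1, k**2 + 8*k/3 + 8/3).
Need (k + 2)·f(k+1) − (1)·f(k) = k**2 + 8*k/3 + 8/3.
Bound: deg f ≤ 1.
Solve for f: f(k) = (3*k + 2)/3 (degree 1 ≤ 1).
So s_k = (B(k−1)f/C)·t_k = ((3*k + 2)/(3*k**2 + 8*k + 8))·t_k = -(3*k + 2)*factorial(k + 1).
s_(k+1) − s_k = -(3*k**2 + 8*k + 8)*factorial(k + 1) = t_k.
Sum = s_(9) − s_(2); s_(9) = -105235200, s_(2) = -48 ⇒ -105235152.

Σ = -105235152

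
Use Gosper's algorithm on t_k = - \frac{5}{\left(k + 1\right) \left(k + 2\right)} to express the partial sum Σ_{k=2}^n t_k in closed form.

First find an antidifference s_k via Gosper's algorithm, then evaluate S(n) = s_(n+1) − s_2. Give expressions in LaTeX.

S(n) = \frac{5 \left(1 - n\right)}{3 \left(n + 2\right)}

r(k) = (k + 1)/(k + 3) after simplifying.
Take A(k)=k + 1, B(k)=k + 3, C(k)=1.
Solve (k + 1)·f(k+1) − (k + 2)·f(k) = 1.
d = 1 from the (1,1,0) case.
A polynomial solution: f(k) = k.
So s_k = (B(k−1)f/C)·t_k = (k*(k + 2))·t_k = -5*k/(k + 1).
s_(k+1) − s_k = -5/(k**2 + 3*k + 2) = t_k.
Telescope: S(n) = s_(n+1) − s_(2) = 5*(-n - 1)/(n + 2) − (-10/3) = 5*(1 - n)/(3*(n + 2)).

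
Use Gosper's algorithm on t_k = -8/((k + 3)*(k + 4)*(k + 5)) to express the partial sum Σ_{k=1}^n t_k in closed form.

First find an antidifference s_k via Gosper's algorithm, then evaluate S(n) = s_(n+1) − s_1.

S(n) = n*(-n - 9)/(5*(n**2 + 9*n + 20))

t_(k+1)/t_k = (k + 3)/(k + 6).
Take A(k)=k + 3, B(k)=k + 6, C(k)=1.
Solve (k + 3)·f(k+1) − (k + 5)·f(k) = 1.
deg f ≤ 2 (via 1,1,0).
Solve for f: f(k) = k*(k + 7)/24 (degree 2 ≤ 2).
Then R = B(k−1)f/C = k*(k + 5)*(k + 7)/24, so s_k = R(k)·t_k = k*(-k - 7)/(3*(k + 3)*(k + 4)).
Verify: -8/(k**3 + 12*k**2 + 47*k + 60) matches t_k.
Telescope: S(n) = s_(n+1) − s_(1) = (-n**2 - 9*n - 8)/(3*(n**2 + 9*n + 20)) − (-2/15) = n*(-n - 9)/(5*(n**2 + 9*n + 20)).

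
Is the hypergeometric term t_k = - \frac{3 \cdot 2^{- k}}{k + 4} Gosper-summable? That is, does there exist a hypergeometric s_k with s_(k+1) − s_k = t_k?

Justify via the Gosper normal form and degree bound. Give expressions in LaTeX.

No — key equation has no polynomial f.

Ratio r(k) = (k + 4)/(2*(k + 5)).
A = k/2 + 2, B = k + 5, C = 1.
Set up (k/2 + 2)·f(k+1) − (k + 4)·f(k) − (1) = 0.
deg f ≤ -1 (via 1,1,0).
d = -1 < 0 ⇒ no nonzero polynomial f; not summable.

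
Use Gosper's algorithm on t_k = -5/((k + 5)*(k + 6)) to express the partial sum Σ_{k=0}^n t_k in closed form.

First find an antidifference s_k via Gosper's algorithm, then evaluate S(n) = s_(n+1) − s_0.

S(n) = (-n - 1)/(n + 6)

Compute t_(k+1)/t_k: get (k + 5)/(k + 7).
Gosper form: A/B · C(k+1)/C(k) with A=k + 5, B=k + 7, C=1.
Set up (k + 5)·f(k+1) − (k + 6)·f(k) − (1) = 0.
d = 1 from the (1,1,0) case.
A polynomial solution: f(k) = k/5.
So s_k = (B(k−1)f/C)·t_k = (k*(k + 6)/5)·t_k = -k/(k + 5).
Δs = -5/(k**2 + 11*k + 30), as required.
Σ_(k=0)^n t_k = s_(n+1) − s_(0) = ((-n - 1)/(n + 6)) − (0), i.e. (-n - 1)/(n + 6).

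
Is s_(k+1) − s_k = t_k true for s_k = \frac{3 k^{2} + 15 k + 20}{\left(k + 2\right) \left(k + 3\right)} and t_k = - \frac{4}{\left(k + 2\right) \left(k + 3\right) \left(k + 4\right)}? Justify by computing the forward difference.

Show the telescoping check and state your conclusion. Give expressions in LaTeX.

s_(k+1) = (15*k + 3*(k + 1)**2 + 35)/((k + 3)*(k + 4))
s_(k+1) − s_k = -4/(k**3 + 9*k**2 + 26*k + 24)
(s_(k+1) − s_k) − t_k = 0

valid (s_(k+1) − s_k reduces to t_k)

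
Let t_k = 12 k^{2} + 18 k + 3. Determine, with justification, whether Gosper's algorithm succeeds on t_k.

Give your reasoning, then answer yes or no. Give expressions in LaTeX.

Yes. s_k = k \left(4 k^{2} + 3 k - 4\right).

Step 1: r(k) = (4*k**2 + 14*k + 11)/(4*k**2 + 6*k + 1).
So A=1 and B=1, with C=k**2 + 3*k/2 + 1/4.
Need (1)·f(k+1) − (1)·f(k) = k**2 + 3*k/2 + 1/4.
Degrees (0,0,2) ⇒ d ≤ 3.
Solving with deg f ≤ 3: f(k) = k*(4*k**2 + 3*k - 4)/12.
So s_k = (B(k−1)f/C)·t_k = (k*(4*k**2 + 3*k - 4)/(3*(4*k**2 + 6*k + 1)))·t_k = k*(4*k**2 + 3*k - 4).
Check: Δs_k = 12*k**2 + 18*k + 3. ✓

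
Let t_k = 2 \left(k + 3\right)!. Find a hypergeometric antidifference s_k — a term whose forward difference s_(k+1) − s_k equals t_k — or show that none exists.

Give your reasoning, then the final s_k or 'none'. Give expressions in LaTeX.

none — t_k is not Gosper-summable

t_(k+1)/t_k = k + 4.
Gosper form: A/B · C(k+1)/C(k) with A=k + 4, B=1, C=1.
Set up (k + 4)·f(k+1) − (1)·f(k) − (1) = 0.
From deg A=1, deg B=0, deg C=0: d=-1.
deg f ≤ -1 is impossible — no certificate.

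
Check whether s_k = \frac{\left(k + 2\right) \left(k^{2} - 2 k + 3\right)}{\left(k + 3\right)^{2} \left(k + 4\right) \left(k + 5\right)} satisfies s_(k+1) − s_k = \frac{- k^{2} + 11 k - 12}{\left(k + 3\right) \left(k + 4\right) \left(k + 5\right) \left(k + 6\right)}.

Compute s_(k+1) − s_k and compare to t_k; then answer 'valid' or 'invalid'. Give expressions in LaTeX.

s_(k+1) = (k + 3)*(-2*k + (k + 1)**2 + 1)/((k + 4)**2*(k + 5)*(k + 6))
s_(k+1) − s_k = (-k**4 + 6*k**3 + 49*k**2 + 18*k - 90)/(k**6 + 25*k**5 + 257*k**4 + 1391*k**3 + 4182*k**2 + 6624*k + 4320)
(s_(k+1) − s_k) − t_k = 2*(k**3 - 2*k**2 - 15*k + 27)/(k**6 + 25*k**5 + 257*k**4 + 1391*k**3 + 4182*k**2 + 6624*k + 4320)

Invalid: residual \frac{2 \left(k^{3} - 2 k^{2} - 15 k + 27\right)}{k^{6} + 25 k^{5} + 257 k^{4} + 1391 k^{3} + 4182 k^{2} + 6624 k + 4320} ≠ 0.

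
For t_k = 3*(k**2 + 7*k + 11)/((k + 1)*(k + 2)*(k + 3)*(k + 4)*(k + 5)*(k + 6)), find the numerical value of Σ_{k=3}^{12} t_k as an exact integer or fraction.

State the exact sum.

Step 1: r(k) = (k + 1)*(7*k + (k + 1)**2 + 18)/((k + 7)*(k**2 + 7*k + 11)).
Take A(k)=k + 1, B(k)=k + 7, C(k)=k**2 + 7*k + 11.
Key eq: (k + 1)·f(k+1) = (k + 6)·f(k) + (k**2 + 7*k + 11).
Bound: deg f ≤ 5.
A polynomial solution: f(k) = k*(k + 2)*(k + 4)*(k**2 + 9*k + 23)/45.
Get s_k = R·t_k = k*(k**2 + 9*k + 23)/(15*(k**3 + 9*k**2 + 23*k + 15)) with R(k) = B(k−1)f(k)/C(k) = k*(k + 2)*(k + 4)*(k + 6)*(k**2 + 9*k + 23)/(45*(k**2 + 7*k + 11)).
Check: Δs_k = 3*(k**2 + 7*k + 11)/(k**6 + 21*k**5 + 175*k**4 + 735*k**3 + 1624*k**2 + 1764*k + 720). ✓
Telescoping: Σ = s_(13) − s_(3) = 1339/20160 − (59/960) = 5/1008.

Σ = 5/1008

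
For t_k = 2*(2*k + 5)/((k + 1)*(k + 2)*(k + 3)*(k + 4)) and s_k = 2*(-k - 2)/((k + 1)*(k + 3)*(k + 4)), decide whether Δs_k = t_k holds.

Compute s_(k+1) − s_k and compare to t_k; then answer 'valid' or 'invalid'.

s_(k+1) = 2*(-k - 3)/((k + 2)*(k + 4)*(k + 5))
s_(k+1) − s_k = 2*(2*k**2 + 9*k + 11)/(k**5 + 15*k**4 + 85*k**3 + 225*k**2 + 274*k + 120)
(s_(k+1) − s_k) − t_k = 4*(-3*k - 7)/(k**5 + 15*k**4 + 85*k**3 + 225*k**2 + 274*k + 120)

Invalid: residual 4*(-3*k - 7)/(k**5 + 15*k**4 + 85*k**3 + 225*k**2 + 274*k + 120) ≠ 0.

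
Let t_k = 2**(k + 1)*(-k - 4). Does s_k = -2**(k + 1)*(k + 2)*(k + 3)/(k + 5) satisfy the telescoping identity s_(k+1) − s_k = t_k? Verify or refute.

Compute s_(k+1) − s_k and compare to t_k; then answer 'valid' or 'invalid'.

s_(k+1) = -2**(k + 2)*(k + 3)*(k + 4)/(k + 6)
s_(k+1) − s_k = 2**(k + 1)*(-k**3 - 13*k**2 - 58*k - 84)/(k**2 + 11*k + 30)
(s_(k+1) − s_k) − t_k = 2**(k + 2)*(k**2 + 8*k + 18)/(k**2 + 11*k + 30)

Invalid: residual 2**(k + 2)*(k**2 + 8*k + 18)/(k**2 + 11*k + 30) ≠ 0.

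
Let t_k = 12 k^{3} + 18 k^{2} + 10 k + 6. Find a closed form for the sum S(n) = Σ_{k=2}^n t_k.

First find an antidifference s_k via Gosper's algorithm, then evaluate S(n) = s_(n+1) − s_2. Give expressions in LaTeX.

S(n) = 3 n^{4} + 12 n^{3} + 17 n^{2} + 14 n - 46

Ratio r(k) = (6*k**3 + 27*k**2 + 41*k + 23)/(6*k**3 + 9*k**2 + 5*k + 3).
Normal form (A,B,C) = (1, 1, k**3 + 3*k**2/2 + 5*k/6 + 1/2).
Set up (1)·f(k+1) − (1)·f(k) − (k**3 + 3*k**2/2 + 5*k/6 + 1/2) = 0.
Degrees (0,0,3) ⇒ d ≤ 4.
A polynomial solution: f(k) = k*(3*k**3 - k + 4)/12.
So s_k = (B(k−1)f/C)·t_k = (k*(3*k**3 - k + 4)/(2*(6*k**3 + 9*k**2 + 5*k + 3)))·t_k = k*(3*k**3 - k + 4).
Check: Δs_k = 12*k**3 + 18*k**2 + 10*k + 6. ✓
Evaluate: s_(n+1) = 3*n**4 + 12*n**3 + 17*n**2 + 14*n + 6; subtract s_(2) = 52 ⇒ S(n) = 3*n**4 + 12*n**3 + 17*n**2 + 14*n - 46.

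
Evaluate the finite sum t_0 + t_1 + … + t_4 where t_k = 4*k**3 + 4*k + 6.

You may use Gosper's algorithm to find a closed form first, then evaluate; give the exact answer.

Compute t_(k+1)/t_k: get (2*k + 2*(k + 1)**3 + 5)/(2*k**3 + 2*k + 3).
A = 1, B = 1, C = k**3 + k + 3/2.
Key eq: (1)·f(k+1) = (1)·f(k) + (k**3 + k + 3/2).
From deg A=0, deg B=0, deg C=3: d=4.
Solve for f: f(k) = k*(k**3 - 2*k**2 + 3*k + 4)/4 (degree 4 ≤ 4).
Then R = B(k−1)f/C = k*(k**3 - 2*k**2 + 3*k + 4)/(2*(2*k**3 + 2*k + 3)), so s_k = R(k)·t_k = k*(k**3 - 2*k**2 + 3*k + 4).
Verify: 4*k**3 + 4*k + 6 matches t_k.
Sum = s_(5) − s_(0); s_(5) = 470, s_(0) = 0 ⇒ 470.

Σ = 470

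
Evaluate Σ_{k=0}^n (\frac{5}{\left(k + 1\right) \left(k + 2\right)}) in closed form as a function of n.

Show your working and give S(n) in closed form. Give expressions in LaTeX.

S(n) = \frac{5 \left(n + 1\right)}{n + 2}

The ratio is (k + 1)/(k + 3).
Take A(k)=k + 1, B(k)=k + 3, C(k)=1.
Set up (k + 1)·f(k+1) − (k + 2)·f(k) − (1) = 0.
d = 1 from the (1,1,0) case.
Solve for f: f(k) = k (degree 1 ≤ 1).
Certificate R = B(k−1)f/C = k*(k + 2) gives s_k = 5*k/(k + 1).
Check: Δs_k = 5/(k**2 + 3*k + 2). ✓
Telescope: S(n) = s_(n+1) − s_(0) = 5*(n + 1)/(n + 2) − (0) = 5*(n + 1)/(n + 2).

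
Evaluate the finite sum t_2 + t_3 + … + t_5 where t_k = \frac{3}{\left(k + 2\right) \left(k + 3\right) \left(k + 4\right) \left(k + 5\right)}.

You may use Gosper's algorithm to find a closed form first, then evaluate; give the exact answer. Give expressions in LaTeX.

Compute t_(k+1)/t_k: get (k + 2)/(k + 6).
So A=k + 2 and B=k + 6, with C=1.
Set up (k + 2)·f(k+1) − (k + 5)·f(k) − (1) = 0.
deg f ≤ 3 (via 1,1,0).
Solving with deg f ≤ 3: f(k) = k*(k**2 + 9*k + 26)/72.
Get s_k = R·t_k = k*(k**2 + 9*k + 26)/(24*(k + 2)*(k + 3)*(k + 4)) with R(k) = B(k−1)f(k)/C(k) = k*(k + 5)*(k**2 + 9*k + 26)/72.
s_(k+1) − s_k = 3/(k**4 + 14*k**3 + 71*k**2 + 154*k + 120) = t_k.
Telescoping: Σ = s_(6) − s_(2) = 29/720 − (1/30) = 1/144.

Σ = 1/144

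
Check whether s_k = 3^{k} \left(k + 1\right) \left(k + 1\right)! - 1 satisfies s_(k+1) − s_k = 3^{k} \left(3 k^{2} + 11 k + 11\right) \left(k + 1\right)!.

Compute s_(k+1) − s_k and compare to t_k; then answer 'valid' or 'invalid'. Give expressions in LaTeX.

s_(k+1) = 3**(k + 1)*(k + 2)*factorial(k + 2) - 1
s_(k+1) − s_k = 3**k*(3*k**2 + 11*k + 11)*factorial(k + 1)
(s_(k+1) − s_k) − t_k = 0

valid (s_(k+1) − s_k reduces to t_k)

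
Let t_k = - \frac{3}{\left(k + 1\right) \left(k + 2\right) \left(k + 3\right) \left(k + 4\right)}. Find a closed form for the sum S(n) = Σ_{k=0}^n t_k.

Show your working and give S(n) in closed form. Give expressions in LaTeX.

Step 1: r(k) = (k + 1)/(k + 5).
Factor: A=k + 1; B=k + 5; C=1.
Key eq: (k + 1)·f(k+1) = (k + 4)·f(k) + (1).
From deg A=1, deg B=1, deg C=0: d=3.
Solving with deg f ≤ 3: f(k) = k*(k**2 + 6*k + 11)/18.
Get s_k = R·t_k = k*(-k**2 - 6*k - 11)/(6*(k + 1)*(k + 2)*(k + 3)) with R(k) = B(k−1)f(k)/C(k) = k*(k + 4)*(k**2 + 6*k + 11)/18.
Check: Δs_k = -3/(k**4 + 10*k**3 + 35*k**2 + 50*k + 24). ✓
Σ_(k=0)^n t_k = s_(n+1) − s_(0) = ((-n**3 - 9*n**2 - 26*n - 18)/(6*(n**3 + 9*n**2 + 26*n + 24))) − (0), i.e. (-n**3 - 9*n**2 - 26*n - 18)/(6*(n**3 + 9*n**2 + 26*n + 24)).

S(n) = \frac{- n^{3} - 9 n^{2} - 26 n - 18}{6 \left(n^{3} + 9 n^{2} + 26 n + 24\right)}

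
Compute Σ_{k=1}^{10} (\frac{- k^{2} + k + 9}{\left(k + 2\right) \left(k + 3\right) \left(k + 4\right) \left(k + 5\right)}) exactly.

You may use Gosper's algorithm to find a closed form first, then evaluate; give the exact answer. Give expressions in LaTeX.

The ratio is (k + 2)*(k - (k + 1)**2 + 10)/((k + 6)*(-k**2 + k + 9)).
Gosper form: A/B · C(k+1)/C(k) with A=k + 2, B=k + 6, C=k**2 - k - 9.
Solve (k + 2)·f(k+1) − (k + 5)·f(k) = k**2 - k - 9.
deg f ≤ 3 (via 1,1,2).
Solving with deg f ≤ 3: f(k) = -k*(k**2 + 33*k + 74)/24.
Certificate R = B(k−1)f/C = -k*(k + 5)*(k**2 + 33*k + 74)/(24*(k**2 - k - 9)) gives s_k = k*(k**2 + 33*k + 74)/(24*(k + 2)*(k + 3)*(k + 4)).
Check: Δs_k = (-k**2 + k + 9)/(k**4 + 14*k**3 + 71*k**2 + 154*k + 120). ✓
Telescoping: Σ = s_(11) − s_(1) = 341/3640 − (3/40) = 17/910.

Σ = 17/910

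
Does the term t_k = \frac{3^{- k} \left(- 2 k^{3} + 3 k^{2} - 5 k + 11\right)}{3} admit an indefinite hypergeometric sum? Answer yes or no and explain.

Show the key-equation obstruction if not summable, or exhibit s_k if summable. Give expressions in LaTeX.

Yes. s_k = 3^{- k} \left(k^{3} + 4 k - 3\right).

r(k) = (2*k**3 + 3*k**2 + 5*k - 7)/(3*(2*k**3 - 3*k**2 + 5*k - 11)) after simplifying.
A = 1/3, B = 1, C = k**3 - 3*k**2/2 + 5*k/2 - 11/2.
Need (1/3)·f(k+1) − (1)·f(k) = k**3 - 3*k**2/2 + 5*k/2 - 11/2.
Bound: deg f ≤ 3.
Match coefficients ⇒ f(k) = -3*(k**3 + 4*k - 3)/2.
Then R = B(k−1)f/C = -3*(k**3 + 4*k - 3)/(2*k**3 - 3*k**2 + 5*k - 11), so s_k = R(k)·t_k = (k**3 + 4*k - 3)/3**k.
Δs = (-3*k**3 - 8*k + (k + 1)**3 + 10)/(3*3**k), as required.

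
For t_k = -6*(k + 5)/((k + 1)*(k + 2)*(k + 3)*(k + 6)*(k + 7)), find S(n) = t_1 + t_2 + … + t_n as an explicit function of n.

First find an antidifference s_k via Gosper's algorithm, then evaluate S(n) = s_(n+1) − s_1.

r(k) = (k + 1)*(k + 6)**2/((k + 4)*(k + 5)*(k + 8)) after simplifying.
A = k + 1, B = k + 8, C = k**3 + 14*k**2 + 65*k + 100.
Solve (k + 1)·f(k+1) − (k + 7)·f(k) = k**3 + 14*k**2 + 65*k + 100.
deg f ≤ 6 (via 1,1,3).
A polynomial solution: f(k) = k*(k + 3)*(k + 4)**2*(k + 5)**2/36.
Certificate R = B(k−1)f/C = k*(k + 3)*(k + 4)*(k + 7)/36 gives s_k = k*(-k**2 - 9*k - 20)/(6*(k**3 + 9*k**2 + 20*k + 12)).
s_(k+1) − s_k = 6*(-k - 5)/(k**5 + 19*k**4 + 131*k**3 + 401*k**2 + 540*k + 252) = t_k.
Σ_(k=1)^n t_k = s_(n+1) − s_(1) = ((-n**3 - 12*n**2 - 41*n - 30)/(6*(n**3 + 12*n**2 + 41*n + 42))) − (-5/42), i.e. n*(-n**2 - 12*n - 41)/(21*(n**3 + 12*n**2 + 41*n + 42)).

S(n) = n*(-n**2 - 12*n - 41)/(21*(n**3 + 12*n**2 + 41*n + 42))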